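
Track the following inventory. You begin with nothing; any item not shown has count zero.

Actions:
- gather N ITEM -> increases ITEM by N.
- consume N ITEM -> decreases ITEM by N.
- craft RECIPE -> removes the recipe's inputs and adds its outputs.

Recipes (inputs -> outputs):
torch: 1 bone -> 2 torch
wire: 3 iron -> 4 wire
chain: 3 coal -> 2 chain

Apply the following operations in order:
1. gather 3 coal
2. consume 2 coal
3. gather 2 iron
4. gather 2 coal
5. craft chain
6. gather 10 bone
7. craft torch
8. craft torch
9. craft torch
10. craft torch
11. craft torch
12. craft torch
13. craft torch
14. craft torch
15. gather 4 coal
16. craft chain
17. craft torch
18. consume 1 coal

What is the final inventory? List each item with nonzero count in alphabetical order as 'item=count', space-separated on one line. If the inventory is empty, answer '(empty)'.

After 1 (gather 3 coal): coal=3
After 2 (consume 2 coal): coal=1
After 3 (gather 2 iron): coal=1 iron=2
After 4 (gather 2 coal): coal=3 iron=2
After 5 (craft chain): chain=2 iron=2
After 6 (gather 10 bone): bone=10 chain=2 iron=2
After 7 (craft torch): bone=9 chain=2 iron=2 torch=2
After 8 (craft torch): bone=8 chain=2 iron=2 torch=4
After 9 (craft torch): bone=7 chain=2 iron=2 torch=6
After 10 (craft torch): bone=6 chain=2 iron=2 torch=8
After 11 (craft torch): bone=5 chain=2 iron=2 torch=10
After 12 (craft torch): bone=4 chain=2 iron=2 torch=12
After 13 (craft torch): bone=3 chain=2 iron=2 torch=14
After 14 (craft torch): bone=2 chain=2 iron=2 torch=16
After 15 (gather 4 coal): bone=2 chain=2 coal=4 iron=2 torch=16
After 16 (craft chain): bone=2 chain=4 coal=1 iron=2 torch=16
After 17 (craft torch): bone=1 chain=4 coal=1 iron=2 torch=18
After 18 (consume 1 coal): bone=1 chain=4 iron=2 torch=18

Answer: bone=1 chain=4 iron=2 torch=18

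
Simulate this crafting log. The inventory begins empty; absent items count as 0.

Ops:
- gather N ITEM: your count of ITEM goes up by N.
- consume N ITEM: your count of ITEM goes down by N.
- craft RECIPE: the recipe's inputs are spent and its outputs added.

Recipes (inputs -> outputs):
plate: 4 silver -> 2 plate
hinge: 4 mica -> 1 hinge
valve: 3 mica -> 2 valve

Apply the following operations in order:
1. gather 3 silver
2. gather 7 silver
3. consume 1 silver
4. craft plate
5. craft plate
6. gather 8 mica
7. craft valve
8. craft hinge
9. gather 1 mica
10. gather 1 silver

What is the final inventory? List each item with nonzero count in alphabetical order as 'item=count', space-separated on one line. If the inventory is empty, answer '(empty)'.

After 1 (gather 3 silver): silver=3
After 2 (gather 7 silver): silver=10
After 3 (consume 1 silver): silver=9
After 4 (craft plate): plate=2 silver=5
After 5 (craft plate): plate=4 silver=1
After 6 (gather 8 mica): mica=8 plate=4 silver=1
After 7 (craft valve): mica=5 plate=4 silver=1 valve=2
After 8 (craft hinge): hinge=1 mica=1 plate=4 silver=1 valve=2
After 9 (gather 1 mica): hinge=1 mica=2 plate=4 silver=1 valve=2
After 10 (gather 1 silver): hinge=1 mica=2 plate=4 silver=2 valve=2

Answer: hinge=1 mica=2 plate=4 silver=2 valve=2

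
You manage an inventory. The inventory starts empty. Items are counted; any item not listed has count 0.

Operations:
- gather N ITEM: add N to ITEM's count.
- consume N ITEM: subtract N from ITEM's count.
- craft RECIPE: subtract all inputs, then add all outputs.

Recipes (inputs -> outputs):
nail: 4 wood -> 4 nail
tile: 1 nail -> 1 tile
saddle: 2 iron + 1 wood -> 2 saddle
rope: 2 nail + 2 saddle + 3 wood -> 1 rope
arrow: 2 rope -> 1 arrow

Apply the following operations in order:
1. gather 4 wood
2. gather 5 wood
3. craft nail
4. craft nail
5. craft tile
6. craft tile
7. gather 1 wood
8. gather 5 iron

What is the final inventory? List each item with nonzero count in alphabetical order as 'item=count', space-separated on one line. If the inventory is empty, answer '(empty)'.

Answer: iron=5 nail=6 tile=2 wood=2

Derivation:
After 1 (gather 4 wood): wood=4
After 2 (gather 5 wood): wood=9
After 3 (craft nail): nail=4 wood=5
After 4 (craft nail): nail=8 wood=1
After 5 (craft tile): nail=7 tile=1 wood=1
After 6 (craft tile): nail=6 tile=2 wood=1
After 7 (gather 1 wood): nail=6 tile=2 wood=2
After 8 (gather 5 iron): iron=5 nail=6 tile=2 wood=2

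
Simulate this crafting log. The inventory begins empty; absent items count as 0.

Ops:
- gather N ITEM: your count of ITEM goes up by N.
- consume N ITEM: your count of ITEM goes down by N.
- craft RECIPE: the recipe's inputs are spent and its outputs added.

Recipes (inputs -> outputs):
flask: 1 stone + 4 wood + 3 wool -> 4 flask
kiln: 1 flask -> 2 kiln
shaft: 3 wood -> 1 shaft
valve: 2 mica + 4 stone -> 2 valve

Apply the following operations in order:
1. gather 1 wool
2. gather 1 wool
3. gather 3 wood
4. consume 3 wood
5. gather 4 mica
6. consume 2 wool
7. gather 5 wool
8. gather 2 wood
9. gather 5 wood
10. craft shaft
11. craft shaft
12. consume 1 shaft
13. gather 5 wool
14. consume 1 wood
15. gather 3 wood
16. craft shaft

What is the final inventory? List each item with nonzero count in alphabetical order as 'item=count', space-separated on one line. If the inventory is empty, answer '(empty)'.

After 1 (gather 1 wool): wool=1
After 2 (gather 1 wool): wool=2
After 3 (gather 3 wood): wood=3 wool=2
After 4 (consume 3 wood): wool=2
After 5 (gather 4 mica): mica=4 wool=2
After 6 (consume 2 wool): mica=4
After 7 (gather 5 wool): mica=4 wool=5
After 8 (gather 2 wood): mica=4 wood=2 wool=5
After 9 (gather 5 wood): mica=4 wood=7 wool=5
After 10 (craft shaft): mica=4 shaft=1 wood=4 wool=5
After 11 (craft shaft): mica=4 shaft=2 wood=1 wool=5
After 12 (consume 1 shaft): mica=4 shaft=1 wood=1 wool=5
After 13 (gather 5 wool): mica=4 shaft=1 wood=1 wool=10
After 14 (consume 1 wood): mica=4 shaft=1 wool=10
After 15 (gather 3 wood): mica=4 shaft=1 wood=3 wool=10
After 16 (craft shaft): mica=4 shaft=2 wool=10

Answer: mica=4 shaft=2 wool=10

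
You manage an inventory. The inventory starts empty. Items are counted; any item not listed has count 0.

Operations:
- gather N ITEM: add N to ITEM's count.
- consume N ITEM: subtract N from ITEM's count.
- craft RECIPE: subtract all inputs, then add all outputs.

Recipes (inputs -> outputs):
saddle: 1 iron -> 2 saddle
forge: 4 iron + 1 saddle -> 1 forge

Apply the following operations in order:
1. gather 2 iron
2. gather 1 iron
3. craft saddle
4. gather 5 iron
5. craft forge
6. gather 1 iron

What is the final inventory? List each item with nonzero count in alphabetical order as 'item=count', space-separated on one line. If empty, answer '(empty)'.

Answer: forge=1 iron=4 saddle=1

Derivation:
After 1 (gather 2 iron): iron=2
After 2 (gather 1 iron): iron=3
After 3 (craft saddle): iron=2 saddle=2
After 4 (gather 5 iron): iron=7 saddle=2
After 5 (craft forge): forge=1 iron=3 saddle=1
After 6 (gather 1 iron): forge=1 iron=4 saddle=1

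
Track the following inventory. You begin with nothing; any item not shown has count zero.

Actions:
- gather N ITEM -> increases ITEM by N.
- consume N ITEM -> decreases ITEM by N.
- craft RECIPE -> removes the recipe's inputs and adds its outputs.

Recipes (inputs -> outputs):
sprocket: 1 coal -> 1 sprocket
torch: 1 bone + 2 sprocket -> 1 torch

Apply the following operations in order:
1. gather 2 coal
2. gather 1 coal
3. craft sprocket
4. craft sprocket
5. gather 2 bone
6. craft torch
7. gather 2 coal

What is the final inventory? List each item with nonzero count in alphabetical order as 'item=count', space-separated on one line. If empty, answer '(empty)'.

After 1 (gather 2 coal): coal=2
After 2 (gather 1 coal): coal=3
After 3 (craft sprocket): coal=2 sprocket=1
After 4 (craft sprocket): coal=1 sprocket=2
After 5 (gather 2 bone): bone=2 coal=1 sprocket=2
After 6 (craft torch): bone=1 coal=1 torch=1
After 7 (gather 2 coal): bone=1 coal=3 torch=1

Answer: bone=1 coal=3 torch=1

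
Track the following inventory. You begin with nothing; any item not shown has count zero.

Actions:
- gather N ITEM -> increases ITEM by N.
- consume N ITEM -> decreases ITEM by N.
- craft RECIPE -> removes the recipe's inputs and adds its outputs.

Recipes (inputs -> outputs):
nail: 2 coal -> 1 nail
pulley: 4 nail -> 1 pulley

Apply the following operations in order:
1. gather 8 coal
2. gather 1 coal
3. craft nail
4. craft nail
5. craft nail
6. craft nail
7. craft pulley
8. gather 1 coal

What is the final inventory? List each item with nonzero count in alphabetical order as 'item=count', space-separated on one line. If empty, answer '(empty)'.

Answer: coal=2 pulley=1

Derivation:
After 1 (gather 8 coal): coal=8
After 2 (gather 1 coal): coal=9
After 3 (craft nail): coal=7 nail=1
After 4 (craft nail): coal=5 nail=2
After 5 (craft nail): coal=3 nail=3
After 6 (craft nail): coal=1 nail=4
After 7 (craft pulley): coal=1 pulley=1
After 8 (gather 1 coal): coal=2 pulley=1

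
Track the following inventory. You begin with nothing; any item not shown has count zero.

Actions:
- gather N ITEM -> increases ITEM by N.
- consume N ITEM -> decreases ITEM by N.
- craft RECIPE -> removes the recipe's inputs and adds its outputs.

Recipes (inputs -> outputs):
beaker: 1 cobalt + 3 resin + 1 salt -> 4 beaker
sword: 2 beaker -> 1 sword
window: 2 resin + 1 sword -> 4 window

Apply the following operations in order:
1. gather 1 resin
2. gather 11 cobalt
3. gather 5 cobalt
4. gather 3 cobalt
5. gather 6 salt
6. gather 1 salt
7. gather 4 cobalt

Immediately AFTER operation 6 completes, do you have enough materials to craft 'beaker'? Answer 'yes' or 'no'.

After 1 (gather 1 resin): resin=1
After 2 (gather 11 cobalt): cobalt=11 resin=1
After 3 (gather 5 cobalt): cobalt=16 resin=1
After 4 (gather 3 cobalt): cobalt=19 resin=1
After 5 (gather 6 salt): cobalt=19 resin=1 salt=6
After 6 (gather 1 salt): cobalt=19 resin=1 salt=7

Answer: no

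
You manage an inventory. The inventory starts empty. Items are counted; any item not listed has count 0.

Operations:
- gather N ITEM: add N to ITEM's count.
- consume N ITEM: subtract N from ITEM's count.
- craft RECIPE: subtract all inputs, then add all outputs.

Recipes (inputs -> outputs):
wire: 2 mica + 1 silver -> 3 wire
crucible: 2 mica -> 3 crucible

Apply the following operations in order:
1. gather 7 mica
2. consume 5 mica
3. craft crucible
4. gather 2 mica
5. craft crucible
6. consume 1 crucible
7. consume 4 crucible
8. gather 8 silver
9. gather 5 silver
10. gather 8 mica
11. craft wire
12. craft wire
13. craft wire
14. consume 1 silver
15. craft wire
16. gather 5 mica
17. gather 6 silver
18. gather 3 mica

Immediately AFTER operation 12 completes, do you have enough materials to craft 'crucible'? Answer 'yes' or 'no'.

Answer: yes

Derivation:
After 1 (gather 7 mica): mica=7
After 2 (consume 5 mica): mica=2
After 3 (craft crucible): crucible=3
After 4 (gather 2 mica): crucible=3 mica=2
After 5 (craft crucible): crucible=6
After 6 (consume 1 crucible): crucible=5
After 7 (consume 4 crucible): crucible=1
After 8 (gather 8 silver): crucible=1 silver=8
After 9 (gather 5 silver): crucible=1 silver=13
After 10 (gather 8 mica): crucible=1 mica=8 silver=13
After 11 (craft wire): crucible=1 mica=6 silver=12 wire=3
After 12 (craft wire): crucible=1 mica=4 silver=11 wire=6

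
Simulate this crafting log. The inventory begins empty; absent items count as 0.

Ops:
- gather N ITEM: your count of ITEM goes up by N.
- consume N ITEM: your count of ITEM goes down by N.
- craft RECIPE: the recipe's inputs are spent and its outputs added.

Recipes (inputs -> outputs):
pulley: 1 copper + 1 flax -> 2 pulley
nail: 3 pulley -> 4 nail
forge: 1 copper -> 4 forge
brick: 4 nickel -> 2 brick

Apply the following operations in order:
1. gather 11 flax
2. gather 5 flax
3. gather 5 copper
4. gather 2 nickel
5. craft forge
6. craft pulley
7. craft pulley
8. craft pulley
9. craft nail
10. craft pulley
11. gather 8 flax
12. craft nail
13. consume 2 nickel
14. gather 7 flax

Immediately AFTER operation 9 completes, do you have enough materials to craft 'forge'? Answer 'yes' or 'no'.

Answer: yes

Derivation:
After 1 (gather 11 flax): flax=11
After 2 (gather 5 flax): flax=16
After 3 (gather 5 copper): copper=5 flax=16
After 4 (gather 2 nickel): copper=5 flax=16 nickel=2
After 5 (craft forge): copper=4 flax=16 forge=4 nickel=2
After 6 (craft pulley): copper=3 flax=15 forge=4 nickel=2 pulley=2
After 7 (craft pulley): copper=2 flax=14 forge=4 nickel=2 pulley=4
After 8 (craft pulley): copper=1 flax=13 forge=4 nickel=2 pulley=6
After 9 (craft nail): copper=1 flax=13 forge=4 nail=4 nickel=2 pulley=3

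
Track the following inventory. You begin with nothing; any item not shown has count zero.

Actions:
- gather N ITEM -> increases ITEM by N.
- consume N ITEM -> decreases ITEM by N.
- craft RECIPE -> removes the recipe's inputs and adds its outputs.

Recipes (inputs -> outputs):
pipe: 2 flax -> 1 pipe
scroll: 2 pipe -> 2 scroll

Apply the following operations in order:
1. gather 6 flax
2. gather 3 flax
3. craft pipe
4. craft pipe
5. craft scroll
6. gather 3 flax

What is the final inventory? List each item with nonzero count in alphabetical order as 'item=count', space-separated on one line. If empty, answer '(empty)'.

After 1 (gather 6 flax): flax=6
After 2 (gather 3 flax): flax=9
After 3 (craft pipe): flax=7 pipe=1
After 4 (craft pipe): flax=5 pipe=2
After 5 (craft scroll): flax=5 scroll=2
After 6 (gather 3 flax): flax=8 scroll=2

Answer: flax=8 scroll=2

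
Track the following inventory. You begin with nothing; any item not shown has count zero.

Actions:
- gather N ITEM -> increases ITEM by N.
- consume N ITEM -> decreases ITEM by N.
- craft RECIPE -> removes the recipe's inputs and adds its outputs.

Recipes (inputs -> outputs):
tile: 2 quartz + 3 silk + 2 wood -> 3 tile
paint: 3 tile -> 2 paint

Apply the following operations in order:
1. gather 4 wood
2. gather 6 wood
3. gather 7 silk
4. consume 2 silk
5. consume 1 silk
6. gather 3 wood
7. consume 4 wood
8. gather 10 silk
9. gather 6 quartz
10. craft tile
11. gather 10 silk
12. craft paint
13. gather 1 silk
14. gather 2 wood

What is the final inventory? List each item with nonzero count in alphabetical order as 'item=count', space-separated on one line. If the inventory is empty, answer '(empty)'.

Answer: paint=2 quartz=4 silk=22 wood=9

Derivation:
After 1 (gather 4 wood): wood=4
After 2 (gather 6 wood): wood=10
After 3 (gather 7 silk): silk=7 wood=10
After 4 (consume 2 silk): silk=5 wood=10
After 5 (consume 1 silk): silk=4 wood=10
After 6 (gather 3 wood): silk=4 wood=13
After 7 (consume 4 wood): silk=4 wood=9
After 8 (gather 10 silk): silk=14 wood=9
After 9 (gather 6 quartz): quartz=6 silk=14 wood=9
After 10 (craft tile): quartz=4 silk=11 tile=3 wood=7
After 11 (gather 10 silk): quartz=4 silk=21 tile=3 wood=7
After 12 (craft paint): paint=2 quartz=4 silk=21 wood=7
After 13 (gather 1 silk): paint=2 quartz=4 silk=22 wood=7
After 14 (gather 2 wood): paint=2 quartz=4 silk=22 wood=9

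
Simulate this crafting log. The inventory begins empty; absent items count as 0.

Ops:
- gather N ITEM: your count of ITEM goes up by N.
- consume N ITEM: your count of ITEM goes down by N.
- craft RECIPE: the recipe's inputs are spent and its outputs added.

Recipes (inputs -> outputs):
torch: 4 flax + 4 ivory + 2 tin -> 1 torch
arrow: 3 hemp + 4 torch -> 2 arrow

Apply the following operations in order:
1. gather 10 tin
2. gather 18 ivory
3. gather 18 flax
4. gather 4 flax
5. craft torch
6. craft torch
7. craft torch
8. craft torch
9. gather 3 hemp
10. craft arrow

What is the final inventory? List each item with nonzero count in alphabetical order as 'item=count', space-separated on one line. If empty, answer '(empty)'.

Answer: arrow=2 flax=6 ivory=2 tin=2

Derivation:
After 1 (gather 10 tin): tin=10
After 2 (gather 18 ivory): ivory=18 tin=10
After 3 (gather 18 flax): flax=18 ivory=18 tin=10
After 4 (gather 4 flax): flax=22 ivory=18 tin=10
After 5 (craft torch): flax=18 ivory=14 tin=8 torch=1
After 6 (craft torch): flax=14 ivory=10 tin=6 torch=2
After 7 (craft torch): flax=10 ivory=6 tin=4 torch=3
After 8 (craft torch): flax=6 ivory=2 tin=2 torch=4
After 9 (gather 3 hemp): flax=6 hemp=3 ivory=2 tin=2 torch=4
After 10 (craft arrow): arrow=2 flax=6 ivory=2 tin=2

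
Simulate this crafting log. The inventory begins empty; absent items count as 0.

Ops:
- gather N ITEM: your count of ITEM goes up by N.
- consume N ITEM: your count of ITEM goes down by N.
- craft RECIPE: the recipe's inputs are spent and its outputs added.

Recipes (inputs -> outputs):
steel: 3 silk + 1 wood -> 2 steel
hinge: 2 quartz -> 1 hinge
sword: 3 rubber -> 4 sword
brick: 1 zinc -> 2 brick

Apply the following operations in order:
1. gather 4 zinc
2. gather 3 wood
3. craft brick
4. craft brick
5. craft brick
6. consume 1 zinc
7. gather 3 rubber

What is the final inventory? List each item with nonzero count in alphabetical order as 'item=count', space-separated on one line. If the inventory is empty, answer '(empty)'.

Answer: brick=6 rubber=3 wood=3

Derivation:
After 1 (gather 4 zinc): zinc=4
After 2 (gather 3 wood): wood=3 zinc=4
After 3 (craft brick): brick=2 wood=3 zinc=3
After 4 (craft brick): brick=4 wood=3 zinc=2
After 5 (craft brick): brick=6 wood=3 zinc=1
After 6 (consume 1 zinc): brick=6 wood=3
After 7 (gather 3 rubber): brick=6 rubber=3 wood=3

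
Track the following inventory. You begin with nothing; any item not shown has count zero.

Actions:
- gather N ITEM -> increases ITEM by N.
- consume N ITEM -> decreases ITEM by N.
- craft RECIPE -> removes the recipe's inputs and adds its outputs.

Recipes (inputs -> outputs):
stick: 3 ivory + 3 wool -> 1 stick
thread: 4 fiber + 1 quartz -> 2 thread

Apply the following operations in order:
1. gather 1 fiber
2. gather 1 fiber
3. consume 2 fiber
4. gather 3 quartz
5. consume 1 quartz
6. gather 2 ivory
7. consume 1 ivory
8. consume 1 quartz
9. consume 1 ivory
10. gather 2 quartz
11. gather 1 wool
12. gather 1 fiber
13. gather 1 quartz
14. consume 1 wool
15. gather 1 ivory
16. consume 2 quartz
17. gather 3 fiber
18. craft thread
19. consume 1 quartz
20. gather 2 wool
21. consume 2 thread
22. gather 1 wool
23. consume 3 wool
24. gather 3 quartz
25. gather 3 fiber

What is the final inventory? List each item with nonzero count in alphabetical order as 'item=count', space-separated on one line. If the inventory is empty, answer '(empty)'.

After 1 (gather 1 fiber): fiber=1
After 2 (gather 1 fiber): fiber=2
After 3 (consume 2 fiber): (empty)
After 4 (gather 3 quartz): quartz=3
After 5 (consume 1 quartz): quartz=2
After 6 (gather 2 ivory): ivory=2 quartz=2
After 7 (consume 1 ivory): ivory=1 quartz=2
After 8 (consume 1 quartz): ivory=1 quartz=1
After 9 (consume 1 ivory): quartz=1
After 10 (gather 2 quartz): quartz=3
After 11 (gather 1 wool): quartz=3 wool=1
After 12 (gather 1 fiber): fiber=1 quartz=3 wool=1
After 13 (gather 1 quartz): fiber=1 quartz=4 wool=1
After 14 (consume 1 wool): fiber=1 quartz=4
After 15 (gather 1 ivory): fiber=1 ivory=1 quartz=4
After 16 (consume 2 quartz): fiber=1 ivory=1 quartz=2
After 17 (gather 3 fiber): fiber=4 ivory=1 quartz=2
After 18 (craft thread): ivory=1 quartz=1 thread=2
After 19 (consume 1 quartz): ivory=1 thread=2
After 20 (gather 2 wool): ivory=1 thread=2 wool=2
After 21 (consume 2 thread): ivory=1 wool=2
After 22 (gather 1 wool): ivory=1 wool=3
After 23 (consume 3 wool): ivory=1
After 24 (gather 3 quartz): ivory=1 quartz=3
After 25 (gather 3 fiber): fiber=3 ivory=1 quartz=3

Answer: fiber=3 ivory=1 quartz=3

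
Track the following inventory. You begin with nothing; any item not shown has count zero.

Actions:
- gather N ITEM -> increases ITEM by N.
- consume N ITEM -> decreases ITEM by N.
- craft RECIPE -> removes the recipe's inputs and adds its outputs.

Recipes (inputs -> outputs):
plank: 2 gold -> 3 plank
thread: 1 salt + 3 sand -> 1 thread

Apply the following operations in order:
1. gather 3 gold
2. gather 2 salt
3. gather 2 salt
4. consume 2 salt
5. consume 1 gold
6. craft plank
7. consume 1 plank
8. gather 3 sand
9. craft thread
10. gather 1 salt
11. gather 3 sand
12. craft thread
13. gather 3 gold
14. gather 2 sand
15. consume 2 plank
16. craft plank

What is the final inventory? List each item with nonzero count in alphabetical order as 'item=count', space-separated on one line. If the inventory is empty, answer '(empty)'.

Answer: gold=1 plank=3 salt=1 sand=2 thread=2

Derivation:
After 1 (gather 3 gold): gold=3
After 2 (gather 2 salt): gold=3 salt=2
After 3 (gather 2 salt): gold=3 salt=4
After 4 (consume 2 salt): gold=3 salt=2
After 5 (consume 1 gold): gold=2 salt=2
After 6 (craft plank): plank=3 salt=2
After 7 (consume 1 plank): plank=2 salt=2
After 8 (gather 3 sand): plank=2 salt=2 sand=3
After 9 (craft thread): plank=2 salt=1 thread=1
After 10 (gather 1 salt): plank=2 salt=2 thread=1
After 11 (gather 3 sand): plank=2 salt=2 sand=3 thread=1
After 12 (craft thread): plank=2 salt=1 thread=2
After 13 (gather 3 gold): gold=3 plank=2 salt=1 thread=2
After 14 (gather 2 sand): gold=3 plank=2 salt=1 sand=2 thread=2
After 15 (consume 2 plank): gold=3 salt=1 sand=2 thread=2
After 16 (craft plank): gold=1 plank=3 salt=1 sand=2 thread=2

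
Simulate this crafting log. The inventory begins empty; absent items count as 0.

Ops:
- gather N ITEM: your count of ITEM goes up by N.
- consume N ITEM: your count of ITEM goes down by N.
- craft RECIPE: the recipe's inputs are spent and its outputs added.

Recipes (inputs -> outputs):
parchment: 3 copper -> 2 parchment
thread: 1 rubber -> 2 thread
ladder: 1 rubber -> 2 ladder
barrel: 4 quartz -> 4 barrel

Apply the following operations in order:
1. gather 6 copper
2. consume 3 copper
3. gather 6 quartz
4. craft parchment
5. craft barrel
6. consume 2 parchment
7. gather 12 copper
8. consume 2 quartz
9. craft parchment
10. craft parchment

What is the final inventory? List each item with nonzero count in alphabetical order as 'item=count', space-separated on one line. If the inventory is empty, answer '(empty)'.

After 1 (gather 6 copper): copper=6
After 2 (consume 3 copper): copper=3
After 3 (gather 6 quartz): copper=3 quartz=6
After 4 (craft parchment): parchment=2 quartz=6
After 5 (craft barrel): barrel=4 parchment=2 quartz=2
After 6 (consume 2 parchment): barrel=4 quartz=2
After 7 (gather 12 copper): barrel=4 copper=12 quartz=2
After 8 (consume 2 quartz): barrel=4 copper=12
After 9 (craft parchment): barrel=4 copper=9 parchment=2
After 10 (craft parchment): barrel=4 copper=6 parchment=4

Answer: barrel=4 copper=6 parchment=4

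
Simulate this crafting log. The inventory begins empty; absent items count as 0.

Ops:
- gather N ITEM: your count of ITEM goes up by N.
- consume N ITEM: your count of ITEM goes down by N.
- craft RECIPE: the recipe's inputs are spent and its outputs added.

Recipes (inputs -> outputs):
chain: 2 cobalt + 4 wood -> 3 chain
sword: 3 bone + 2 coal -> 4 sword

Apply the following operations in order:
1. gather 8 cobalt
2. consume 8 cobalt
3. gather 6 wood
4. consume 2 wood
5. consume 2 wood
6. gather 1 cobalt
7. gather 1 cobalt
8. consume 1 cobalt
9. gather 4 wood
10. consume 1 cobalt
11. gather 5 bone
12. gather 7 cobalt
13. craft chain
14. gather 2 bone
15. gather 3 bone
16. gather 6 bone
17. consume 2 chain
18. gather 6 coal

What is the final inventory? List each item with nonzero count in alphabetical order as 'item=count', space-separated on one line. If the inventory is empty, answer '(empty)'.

After 1 (gather 8 cobalt): cobalt=8
After 2 (consume 8 cobalt): (empty)
After 3 (gather 6 wood): wood=6
After 4 (consume 2 wood): wood=4
After 5 (consume 2 wood): wood=2
After 6 (gather 1 cobalt): cobalt=1 wood=2
After 7 (gather 1 cobalt): cobalt=2 wood=2
After 8 (consume 1 cobalt): cobalt=1 wood=2
After 9 (gather 4 wood): cobalt=1 wood=6
After 10 (consume 1 cobalt): wood=6
After 11 (gather 5 bone): bone=5 wood=6
After 12 (gather 7 cobalt): bone=5 cobalt=7 wood=6
After 13 (craft chain): bone=5 chain=3 cobalt=5 wood=2
After 14 (gather 2 bone): bone=7 chain=3 cobalt=5 wood=2
After 15 (gather 3 bone): bone=10 chain=3 cobalt=5 wood=2
After 16 (gather 6 bone): bone=16 chain=3 cobalt=5 wood=2
After 17 (consume 2 chain): bone=16 chain=1 cobalt=5 wood=2
After 18 (gather 6 coal): bone=16 chain=1 coal=6 cobalt=5 wood=2

Answer: bone=16 chain=1 coal=6 cobalt=5 wood=2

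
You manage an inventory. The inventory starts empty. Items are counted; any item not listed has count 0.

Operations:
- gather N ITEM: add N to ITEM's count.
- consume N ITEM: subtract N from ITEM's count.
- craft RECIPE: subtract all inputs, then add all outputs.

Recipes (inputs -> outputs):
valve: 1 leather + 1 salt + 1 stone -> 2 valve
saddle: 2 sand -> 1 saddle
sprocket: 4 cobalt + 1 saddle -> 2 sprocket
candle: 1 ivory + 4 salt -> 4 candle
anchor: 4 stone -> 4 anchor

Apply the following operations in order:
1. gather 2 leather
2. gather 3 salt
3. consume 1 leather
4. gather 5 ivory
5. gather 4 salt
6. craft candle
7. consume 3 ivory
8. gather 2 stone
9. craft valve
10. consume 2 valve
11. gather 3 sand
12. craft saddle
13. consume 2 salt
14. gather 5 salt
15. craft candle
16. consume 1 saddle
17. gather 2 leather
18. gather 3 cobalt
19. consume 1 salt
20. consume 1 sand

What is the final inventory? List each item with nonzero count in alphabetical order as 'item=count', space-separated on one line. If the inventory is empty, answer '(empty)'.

Answer: candle=8 cobalt=3 leather=2 stone=1

Derivation:
After 1 (gather 2 leather): leather=2
After 2 (gather 3 salt): leather=2 salt=3
After 3 (consume 1 leather): leather=1 salt=3
After 4 (gather 5 ivory): ivory=5 leather=1 salt=3
After 5 (gather 4 salt): ivory=5 leather=1 salt=7
After 6 (craft candle): candle=4 ivory=4 leather=1 salt=3
After 7 (consume 3 ivory): candle=4 ivory=1 leather=1 salt=3
After 8 (gather 2 stone): candle=4 ivory=1 leather=1 salt=3 stone=2
After 9 (craft valve): candle=4 ivory=1 salt=2 stone=1 valve=2
After 10 (consume 2 valve): candle=4 ivory=1 salt=2 stone=1
After 11 (gather 3 sand): candle=4 ivory=1 salt=2 sand=3 stone=1
After 12 (craft saddle): candle=4 ivory=1 saddle=1 salt=2 sand=1 stone=1
After 13 (consume 2 salt): candle=4 ivory=1 saddle=1 sand=1 stone=1
After 14 (gather 5 salt): candle=4 ivory=1 saddle=1 salt=5 sand=1 stone=1
After 15 (craft candle): candle=8 saddle=1 salt=1 sand=1 stone=1
After 16 (consume 1 saddle): candle=8 salt=1 sand=1 stone=1
After 17 (gather 2 leather): candle=8 leather=2 salt=1 sand=1 stone=1
After 18 (gather 3 cobalt): candle=8 cobalt=3 leather=2 salt=1 sand=1 stone=1
After 19 (consume 1 salt): candle=8 cobalt=3 leather=2 sand=1 stone=1
After 20 (consume 1 sand): candle=8 cobalt=3 leather=2 stone=1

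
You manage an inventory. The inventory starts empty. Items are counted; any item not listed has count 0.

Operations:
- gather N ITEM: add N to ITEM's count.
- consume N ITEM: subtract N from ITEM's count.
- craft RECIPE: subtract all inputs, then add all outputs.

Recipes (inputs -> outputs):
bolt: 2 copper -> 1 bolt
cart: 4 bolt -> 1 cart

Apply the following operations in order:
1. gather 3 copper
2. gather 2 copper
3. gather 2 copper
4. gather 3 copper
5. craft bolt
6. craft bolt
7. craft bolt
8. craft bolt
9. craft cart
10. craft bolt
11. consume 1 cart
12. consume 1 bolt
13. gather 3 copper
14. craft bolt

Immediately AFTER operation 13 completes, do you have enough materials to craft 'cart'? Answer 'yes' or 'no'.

Answer: no

Derivation:
After 1 (gather 3 copper): copper=3
After 2 (gather 2 copper): copper=5
After 3 (gather 2 copper): copper=7
After 4 (gather 3 copper): copper=10
After 5 (craft bolt): bolt=1 copper=8
After 6 (craft bolt): bolt=2 copper=6
After 7 (craft bolt): bolt=3 copper=4
After 8 (craft bolt): bolt=4 copper=2
After 9 (craft cart): cart=1 copper=2
After 10 (craft bolt): bolt=1 cart=1
After 11 (consume 1 cart): bolt=1
After 12 (consume 1 bolt): (empty)
After 13 (gather 3 copper): copper=3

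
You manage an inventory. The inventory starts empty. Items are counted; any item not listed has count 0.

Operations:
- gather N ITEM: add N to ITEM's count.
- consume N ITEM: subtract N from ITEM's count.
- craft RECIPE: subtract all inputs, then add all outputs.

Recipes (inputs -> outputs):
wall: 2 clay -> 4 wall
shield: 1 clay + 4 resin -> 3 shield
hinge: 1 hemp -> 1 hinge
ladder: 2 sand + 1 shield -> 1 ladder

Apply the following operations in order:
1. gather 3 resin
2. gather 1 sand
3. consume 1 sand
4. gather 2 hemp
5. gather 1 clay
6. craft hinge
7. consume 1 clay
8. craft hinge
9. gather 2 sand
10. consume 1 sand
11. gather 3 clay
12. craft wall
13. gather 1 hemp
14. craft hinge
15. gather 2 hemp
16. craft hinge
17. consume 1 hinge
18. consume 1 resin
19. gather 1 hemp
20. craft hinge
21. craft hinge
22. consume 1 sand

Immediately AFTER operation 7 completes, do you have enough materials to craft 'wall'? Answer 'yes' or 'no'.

Answer: no

Derivation:
After 1 (gather 3 resin): resin=3
After 2 (gather 1 sand): resin=3 sand=1
After 3 (consume 1 sand): resin=3
After 4 (gather 2 hemp): hemp=2 resin=3
After 5 (gather 1 clay): clay=1 hemp=2 resin=3
After 6 (craft hinge): clay=1 hemp=1 hinge=1 resin=3
After 7 (consume 1 clay): hemp=1 hinge=1 resin=3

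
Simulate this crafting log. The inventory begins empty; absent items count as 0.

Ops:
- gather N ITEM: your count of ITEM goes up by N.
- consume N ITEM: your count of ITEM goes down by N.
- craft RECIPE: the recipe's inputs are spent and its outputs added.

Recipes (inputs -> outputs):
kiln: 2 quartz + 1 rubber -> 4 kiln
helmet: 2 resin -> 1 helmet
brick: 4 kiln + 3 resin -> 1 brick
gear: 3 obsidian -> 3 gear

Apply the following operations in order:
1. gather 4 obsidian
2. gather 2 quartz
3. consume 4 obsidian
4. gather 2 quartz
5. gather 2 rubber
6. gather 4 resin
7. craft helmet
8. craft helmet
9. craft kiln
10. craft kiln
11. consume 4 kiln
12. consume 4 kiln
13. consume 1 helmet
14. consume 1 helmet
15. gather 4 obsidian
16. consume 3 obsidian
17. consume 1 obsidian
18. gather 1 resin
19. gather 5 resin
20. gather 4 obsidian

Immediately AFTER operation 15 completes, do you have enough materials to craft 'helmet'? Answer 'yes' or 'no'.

After 1 (gather 4 obsidian): obsidian=4
After 2 (gather 2 quartz): obsidian=4 quartz=2
After 3 (consume 4 obsidian): quartz=2
After 4 (gather 2 quartz): quartz=4
After 5 (gather 2 rubber): quartz=4 rubber=2
After 6 (gather 4 resin): quartz=4 resin=4 rubber=2
After 7 (craft helmet): helmet=1 quartz=4 resin=2 rubber=2
After 8 (craft helmet): helmet=2 quartz=4 rubber=2
After 9 (craft kiln): helmet=2 kiln=4 quartz=2 rubber=1
After 10 (craft kiln): helmet=2 kiln=8
After 11 (consume 4 kiln): helmet=2 kiln=4
After 12 (consume 4 kiln): helmet=2
After 13 (consume 1 helmet): helmet=1
After 14 (consume 1 helmet): (empty)
After 15 (gather 4 obsidian): obsidian=4

Answer: no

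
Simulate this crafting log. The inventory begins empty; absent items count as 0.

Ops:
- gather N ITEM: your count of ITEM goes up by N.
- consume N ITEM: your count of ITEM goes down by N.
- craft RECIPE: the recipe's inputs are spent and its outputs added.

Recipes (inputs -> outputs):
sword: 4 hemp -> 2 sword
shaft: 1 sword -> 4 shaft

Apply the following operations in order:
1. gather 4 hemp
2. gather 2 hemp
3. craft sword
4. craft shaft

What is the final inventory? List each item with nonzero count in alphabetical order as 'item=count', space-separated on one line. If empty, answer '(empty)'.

Answer: hemp=2 shaft=4 sword=1

Derivation:
After 1 (gather 4 hemp): hemp=4
After 2 (gather 2 hemp): hemp=6
After 3 (craft sword): hemp=2 sword=2
After 4 (craft shaft): hemp=2 shaft=4 sword=1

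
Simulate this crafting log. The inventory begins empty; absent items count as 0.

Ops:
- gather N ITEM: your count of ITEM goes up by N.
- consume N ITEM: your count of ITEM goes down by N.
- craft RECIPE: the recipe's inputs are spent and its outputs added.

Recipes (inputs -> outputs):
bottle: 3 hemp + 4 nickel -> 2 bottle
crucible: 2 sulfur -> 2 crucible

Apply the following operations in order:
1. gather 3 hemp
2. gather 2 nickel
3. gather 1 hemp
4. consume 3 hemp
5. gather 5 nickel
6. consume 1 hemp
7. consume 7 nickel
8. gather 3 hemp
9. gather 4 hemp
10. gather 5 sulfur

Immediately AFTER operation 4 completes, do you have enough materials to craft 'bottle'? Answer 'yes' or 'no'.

After 1 (gather 3 hemp): hemp=3
After 2 (gather 2 nickel): hemp=3 nickel=2
After 3 (gather 1 hemp): hemp=4 nickel=2
After 4 (consume 3 hemp): hemp=1 nickel=2

Answer: no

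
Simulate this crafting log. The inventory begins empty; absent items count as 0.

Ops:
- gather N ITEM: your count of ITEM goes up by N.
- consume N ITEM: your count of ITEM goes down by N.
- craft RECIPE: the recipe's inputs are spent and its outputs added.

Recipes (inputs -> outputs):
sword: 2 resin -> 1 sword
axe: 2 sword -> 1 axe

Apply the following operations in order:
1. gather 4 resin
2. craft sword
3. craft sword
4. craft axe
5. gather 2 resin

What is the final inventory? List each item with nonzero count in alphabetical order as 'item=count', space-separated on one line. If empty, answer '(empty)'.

After 1 (gather 4 resin): resin=4
After 2 (craft sword): resin=2 sword=1
After 3 (craft sword): sword=2
After 4 (craft axe): axe=1
After 5 (gather 2 resin): axe=1 resin=2

Answer: axe=1 resin=2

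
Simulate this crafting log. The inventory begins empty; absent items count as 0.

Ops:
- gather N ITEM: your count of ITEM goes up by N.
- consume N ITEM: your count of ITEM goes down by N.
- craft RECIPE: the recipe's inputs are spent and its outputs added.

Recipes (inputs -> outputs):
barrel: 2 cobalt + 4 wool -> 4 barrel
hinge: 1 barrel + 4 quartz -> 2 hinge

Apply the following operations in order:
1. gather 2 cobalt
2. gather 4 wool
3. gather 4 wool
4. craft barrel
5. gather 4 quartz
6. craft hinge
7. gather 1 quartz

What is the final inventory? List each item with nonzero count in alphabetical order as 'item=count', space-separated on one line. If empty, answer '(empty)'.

Answer: barrel=3 hinge=2 quartz=1 wool=4

Derivation:
After 1 (gather 2 cobalt): cobalt=2
After 2 (gather 4 wool): cobalt=2 wool=4
After 3 (gather 4 wool): cobalt=2 wool=8
After 4 (craft barrel): barrel=4 wool=4
After 5 (gather 4 quartz): barrel=4 quartz=4 wool=4
After 6 (craft hinge): barrel=3 hinge=2 wool=4
After 7 (gather 1 quartz): barrel=3 hinge=2 quartz=1 wool=4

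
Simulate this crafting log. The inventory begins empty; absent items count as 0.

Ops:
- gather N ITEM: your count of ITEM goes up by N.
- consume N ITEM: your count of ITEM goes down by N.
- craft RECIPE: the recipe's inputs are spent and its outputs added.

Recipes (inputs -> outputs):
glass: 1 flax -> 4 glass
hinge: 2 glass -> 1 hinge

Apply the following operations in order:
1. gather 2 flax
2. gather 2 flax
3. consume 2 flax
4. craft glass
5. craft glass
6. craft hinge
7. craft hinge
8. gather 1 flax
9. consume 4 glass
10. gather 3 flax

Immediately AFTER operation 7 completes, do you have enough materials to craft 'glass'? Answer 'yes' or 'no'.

After 1 (gather 2 flax): flax=2
After 2 (gather 2 flax): flax=4
After 3 (consume 2 flax): flax=2
After 4 (craft glass): flax=1 glass=4
After 5 (craft glass): glass=8
After 6 (craft hinge): glass=6 hinge=1
After 7 (craft hinge): glass=4 hinge=2

Answer: no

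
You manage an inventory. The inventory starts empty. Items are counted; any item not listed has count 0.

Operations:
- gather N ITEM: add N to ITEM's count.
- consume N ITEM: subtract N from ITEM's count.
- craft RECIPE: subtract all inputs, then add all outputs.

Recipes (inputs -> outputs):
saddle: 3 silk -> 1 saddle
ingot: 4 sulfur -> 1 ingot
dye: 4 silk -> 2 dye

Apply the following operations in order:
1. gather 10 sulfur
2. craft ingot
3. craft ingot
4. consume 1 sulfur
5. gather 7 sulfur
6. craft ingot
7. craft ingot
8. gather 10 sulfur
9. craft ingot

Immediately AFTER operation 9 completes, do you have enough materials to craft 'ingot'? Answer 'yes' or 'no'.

After 1 (gather 10 sulfur): sulfur=10
After 2 (craft ingot): ingot=1 sulfur=6
After 3 (craft ingot): ingot=2 sulfur=2
After 4 (consume 1 sulfur): ingot=2 sulfur=1
After 5 (gather 7 sulfur): ingot=2 sulfur=8
After 6 (craft ingot): ingot=3 sulfur=4
After 7 (craft ingot): ingot=4
After 8 (gather 10 sulfur): ingot=4 sulfur=10
After 9 (craft ingot): ingot=5 sulfur=6

Answer: yes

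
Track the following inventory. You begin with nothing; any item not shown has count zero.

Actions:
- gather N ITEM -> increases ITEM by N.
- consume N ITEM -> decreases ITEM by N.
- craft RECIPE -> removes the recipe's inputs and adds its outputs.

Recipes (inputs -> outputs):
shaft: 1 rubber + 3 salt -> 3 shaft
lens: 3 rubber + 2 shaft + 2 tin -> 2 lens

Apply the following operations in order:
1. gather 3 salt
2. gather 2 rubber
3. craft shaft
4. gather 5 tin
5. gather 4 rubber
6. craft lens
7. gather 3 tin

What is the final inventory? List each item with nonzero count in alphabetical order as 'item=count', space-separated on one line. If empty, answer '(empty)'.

Answer: lens=2 rubber=2 shaft=1 tin=6

Derivation:
After 1 (gather 3 salt): salt=3
After 2 (gather 2 rubber): rubber=2 salt=3
After 3 (craft shaft): rubber=1 shaft=3
After 4 (gather 5 tin): rubber=1 shaft=3 tin=5
After 5 (gather 4 rubber): rubber=5 shaft=3 tin=5
After 6 (craft lens): lens=2 rubber=2 shaft=1 tin=3
After 7 (gather 3 tin): lens=2 rubber=2 shaft=1 tin=6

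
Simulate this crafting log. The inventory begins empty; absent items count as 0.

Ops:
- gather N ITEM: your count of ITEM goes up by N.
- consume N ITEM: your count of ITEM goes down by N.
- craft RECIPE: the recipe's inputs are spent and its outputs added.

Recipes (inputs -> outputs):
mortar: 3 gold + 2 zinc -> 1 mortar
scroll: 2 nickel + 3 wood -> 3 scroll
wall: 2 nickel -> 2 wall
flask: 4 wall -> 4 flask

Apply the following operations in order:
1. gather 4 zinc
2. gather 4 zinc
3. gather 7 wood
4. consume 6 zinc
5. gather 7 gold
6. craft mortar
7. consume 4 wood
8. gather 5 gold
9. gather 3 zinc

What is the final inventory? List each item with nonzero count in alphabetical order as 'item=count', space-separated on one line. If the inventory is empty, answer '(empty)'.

Answer: gold=9 mortar=1 wood=3 zinc=3

Derivation:
After 1 (gather 4 zinc): zinc=4
After 2 (gather 4 zinc): zinc=8
After 3 (gather 7 wood): wood=7 zinc=8
After 4 (consume 6 zinc): wood=7 zinc=2
After 5 (gather 7 gold): gold=7 wood=7 zinc=2
After 6 (craft mortar): gold=4 mortar=1 wood=7
After 7 (consume 4 wood): gold=4 mortar=1 wood=3
After 8 (gather 5 gold): gold=9 mortar=1 wood=3
After 9 (gather 3 zinc): gold=9 mortar=1 wood=3 zinc=3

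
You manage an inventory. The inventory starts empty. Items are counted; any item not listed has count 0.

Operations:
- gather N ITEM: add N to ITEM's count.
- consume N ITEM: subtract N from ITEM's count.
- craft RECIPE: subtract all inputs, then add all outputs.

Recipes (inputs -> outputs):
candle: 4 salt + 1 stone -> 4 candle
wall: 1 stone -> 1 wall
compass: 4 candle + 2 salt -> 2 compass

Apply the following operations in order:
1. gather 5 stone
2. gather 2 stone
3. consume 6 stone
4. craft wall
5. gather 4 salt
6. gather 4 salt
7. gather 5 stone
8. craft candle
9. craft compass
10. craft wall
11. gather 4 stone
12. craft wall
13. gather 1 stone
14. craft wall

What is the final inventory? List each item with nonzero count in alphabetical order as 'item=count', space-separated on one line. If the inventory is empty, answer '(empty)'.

After 1 (gather 5 stone): stone=5
After 2 (gather 2 stone): stone=7
After 3 (consume 6 stone): stone=1
After 4 (craft wall): wall=1
After 5 (gather 4 salt): salt=4 wall=1
After 6 (gather 4 salt): salt=8 wall=1
After 7 (gather 5 stone): salt=8 stone=5 wall=1
After 8 (craft candle): candle=4 salt=4 stone=4 wall=1
After 9 (craft compass): compass=2 salt=2 stone=4 wall=1
After 10 (craft wall): compass=2 salt=2 stone=3 wall=2
After 11 (gather 4 stone): compass=2 salt=2 stone=7 wall=2
After 12 (craft wall): compass=2 salt=2 stone=6 wall=3
After 13 (gather 1 stone): compass=2 salt=2 stone=7 wall=3
After 14 (craft wall): compass=2 salt=2 stone=6 wall=4

Answer: compass=2 salt=2 stone=6 wall=4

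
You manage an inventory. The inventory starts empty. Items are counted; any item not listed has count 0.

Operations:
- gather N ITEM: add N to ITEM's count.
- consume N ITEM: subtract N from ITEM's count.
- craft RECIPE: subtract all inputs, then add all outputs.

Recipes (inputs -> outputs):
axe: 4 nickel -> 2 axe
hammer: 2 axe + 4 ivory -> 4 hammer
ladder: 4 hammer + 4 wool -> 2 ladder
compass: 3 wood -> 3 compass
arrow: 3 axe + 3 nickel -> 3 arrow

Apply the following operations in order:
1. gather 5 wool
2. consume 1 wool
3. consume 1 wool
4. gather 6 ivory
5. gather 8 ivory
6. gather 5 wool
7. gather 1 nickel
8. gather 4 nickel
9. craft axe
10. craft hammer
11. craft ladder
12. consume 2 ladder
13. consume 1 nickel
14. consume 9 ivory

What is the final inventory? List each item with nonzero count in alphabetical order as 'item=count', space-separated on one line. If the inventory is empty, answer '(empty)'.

After 1 (gather 5 wool): wool=5
After 2 (consume 1 wool): wool=4
After 3 (consume 1 wool): wool=3
After 4 (gather 6 ivory): ivory=6 wool=3
After 5 (gather 8 ivory): ivory=14 wool=3
After 6 (gather 5 wool): ivory=14 wool=8
After 7 (gather 1 nickel): ivory=14 nickel=1 wool=8
After 8 (gather 4 nickel): ivory=14 nickel=5 wool=8
After 9 (craft axe): axe=2 ivory=14 nickel=1 wool=8
After 10 (craft hammer): hammer=4 ivory=10 nickel=1 wool=8
After 11 (craft ladder): ivory=10 ladder=2 nickel=1 wool=4
After 12 (consume 2 ladder): ivory=10 nickel=1 wool=4
After 13 (consume 1 nickel): ivory=10 wool=4
After 14 (consume 9 ivory): ivory=1 wool=4

Answer: ivory=1 wool=4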